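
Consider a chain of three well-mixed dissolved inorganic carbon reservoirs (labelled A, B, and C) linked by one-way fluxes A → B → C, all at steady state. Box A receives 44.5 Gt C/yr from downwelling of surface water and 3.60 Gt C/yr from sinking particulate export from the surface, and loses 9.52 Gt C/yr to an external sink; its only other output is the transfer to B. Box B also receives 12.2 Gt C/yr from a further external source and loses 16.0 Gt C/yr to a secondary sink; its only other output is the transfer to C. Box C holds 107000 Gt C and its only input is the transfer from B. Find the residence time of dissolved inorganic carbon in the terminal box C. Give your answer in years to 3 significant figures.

3080 yr

Box A: F(A→B) = (44.5 + 3.60) − 9.52 = 38.580 Gt C/yr.
Box B: F(B→C) = (38.580 + 12.2) − 16.0 = 34.780 Gt C/yr.
Box C throughput = its input = 34.780 Gt C/yr; τ = 107000 / 34.780 = 3076 yr.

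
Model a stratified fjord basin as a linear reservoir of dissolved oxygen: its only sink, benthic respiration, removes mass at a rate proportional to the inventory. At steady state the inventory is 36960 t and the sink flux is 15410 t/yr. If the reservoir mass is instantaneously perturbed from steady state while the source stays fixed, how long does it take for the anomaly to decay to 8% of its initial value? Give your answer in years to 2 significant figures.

6.1 yr

For a linear reservoir the anomaly decays as exp(−t/τ) with τ = M/F = 36960/15410 = 2.398 yr.
exp(−t/τ) = 0.08 ⇒ t = −τ ln(0.08) = 2.398 × 2.526 = 6.058 yr.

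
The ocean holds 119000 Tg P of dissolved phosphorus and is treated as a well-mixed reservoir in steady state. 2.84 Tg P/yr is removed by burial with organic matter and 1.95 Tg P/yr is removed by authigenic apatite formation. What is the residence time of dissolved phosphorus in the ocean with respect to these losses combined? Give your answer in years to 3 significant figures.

24800 yr

Total removal = 2.840 + 1.950 = 4.7900 Tg P/yr.
τ = M / ΣF_out = 119000 / 4.7900 = 24840 yr.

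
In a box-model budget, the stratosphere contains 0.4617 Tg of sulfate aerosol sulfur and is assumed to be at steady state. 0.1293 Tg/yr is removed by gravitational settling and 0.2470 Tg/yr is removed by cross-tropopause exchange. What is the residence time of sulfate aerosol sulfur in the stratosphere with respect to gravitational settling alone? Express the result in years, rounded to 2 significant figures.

Residence time with respect to a single sink: τ = M / F_sink.
τ = 0.4617 / 0.1293 = 3.571 yr.

3.6 yr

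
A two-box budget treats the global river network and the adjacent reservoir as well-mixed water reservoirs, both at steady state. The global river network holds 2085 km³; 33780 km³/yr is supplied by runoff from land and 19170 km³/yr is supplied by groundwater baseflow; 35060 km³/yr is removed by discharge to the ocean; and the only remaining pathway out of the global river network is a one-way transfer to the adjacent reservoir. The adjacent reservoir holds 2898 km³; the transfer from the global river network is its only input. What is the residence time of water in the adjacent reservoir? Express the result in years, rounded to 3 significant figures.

Balance the global river network: ΣF_in = 33780 + 19170 = 52950 km³/yr.
Transfer to the adjacent reservoir = ΣF_in − (35060) = 17890 km³/yr.
At steady state the output of the adjacent reservoir equals its input, 17890 km³/yr.
τ = M / F = 2898 / 17890 = 0.1620 yr.

0.162 yr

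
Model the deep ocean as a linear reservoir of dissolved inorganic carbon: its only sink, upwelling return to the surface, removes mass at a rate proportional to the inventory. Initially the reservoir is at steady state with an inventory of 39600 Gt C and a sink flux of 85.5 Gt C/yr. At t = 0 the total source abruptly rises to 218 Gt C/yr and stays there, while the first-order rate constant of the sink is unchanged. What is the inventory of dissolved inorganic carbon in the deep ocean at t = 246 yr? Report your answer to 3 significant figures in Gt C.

Residence time τ = M₀/F₀ = 463.2 yr. The eventual steady state is M_∞ = M₀·(F₁/F₀) = 39600 × 218/85.5 = 100970 Gt C.
The anomaly ΔM(t) = M(t) − M_∞ decays as ΔM₀·e^(−t/τ) with ΔM₀ = 39600 − 100970 = −61370 Gt C.
At t = 246 yr, e^(−t/τ) = e^(−0.5311) = 0.5879, so ΔM = −36080 Gt C and M = 100970 − 36080 = 64888 Gt C.

64900 Gt C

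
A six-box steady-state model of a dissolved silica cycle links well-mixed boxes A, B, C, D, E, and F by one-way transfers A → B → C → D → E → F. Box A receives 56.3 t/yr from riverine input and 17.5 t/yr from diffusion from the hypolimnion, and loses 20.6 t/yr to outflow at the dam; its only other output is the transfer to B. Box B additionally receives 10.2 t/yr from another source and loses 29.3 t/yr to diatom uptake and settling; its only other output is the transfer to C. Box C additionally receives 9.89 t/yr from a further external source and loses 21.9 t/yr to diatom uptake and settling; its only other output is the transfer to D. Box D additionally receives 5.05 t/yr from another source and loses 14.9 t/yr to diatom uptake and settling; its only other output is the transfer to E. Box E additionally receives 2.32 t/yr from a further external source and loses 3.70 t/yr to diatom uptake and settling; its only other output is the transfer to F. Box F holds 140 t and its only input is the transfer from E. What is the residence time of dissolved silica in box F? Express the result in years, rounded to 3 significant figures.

12.9 yr

Box A: F(A→B) = (56.3 + 17.5) − 20.6 = 53.200 t/yr.
Box B: F(B→C) = (53.200 + 10.2) − 29.3 = 34.100 t/yr.
Box C: F(C→D) = (34.100 + 9.89) − 21.9 = 22.090 t/yr.
Box D: F(D→E) = (22.090 + 5.05) − 14.9 = 12.240 t/yr.
Box E: F(E→F) = (12.240 + 2.32) − 3.70 = 10.860 t/yr.
Box F throughput = its input = 10.860 t/yr; τ = 140 / 10.860 = 12.89 yr.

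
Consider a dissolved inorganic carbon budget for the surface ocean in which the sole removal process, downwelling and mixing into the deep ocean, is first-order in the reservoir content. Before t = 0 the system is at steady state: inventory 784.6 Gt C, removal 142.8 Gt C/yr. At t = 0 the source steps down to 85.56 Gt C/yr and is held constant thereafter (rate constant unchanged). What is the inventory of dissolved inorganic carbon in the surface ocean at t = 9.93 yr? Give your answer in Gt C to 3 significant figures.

Residence time τ = M₀/F₀ = 5.494 yr. The eventual steady state is M_∞ = M₀·(F₁/F₀) = 784.6 × 85.56/142.8 = 470.10 Gt C.
The anomaly ΔM(t) = M(t) − M_∞ decays as ΔM₀·e^(−t/τ) with ΔM₀ = 784.6 − 470.10 = 314.5 Gt C.
At t = 9.93 yr, e^(−t/τ) = e^(−1.807) = 0.1641, so ΔM = 51.61 Gt C and M = 470.10 + 51.61 = 521.71 Gt C.

522 Gt C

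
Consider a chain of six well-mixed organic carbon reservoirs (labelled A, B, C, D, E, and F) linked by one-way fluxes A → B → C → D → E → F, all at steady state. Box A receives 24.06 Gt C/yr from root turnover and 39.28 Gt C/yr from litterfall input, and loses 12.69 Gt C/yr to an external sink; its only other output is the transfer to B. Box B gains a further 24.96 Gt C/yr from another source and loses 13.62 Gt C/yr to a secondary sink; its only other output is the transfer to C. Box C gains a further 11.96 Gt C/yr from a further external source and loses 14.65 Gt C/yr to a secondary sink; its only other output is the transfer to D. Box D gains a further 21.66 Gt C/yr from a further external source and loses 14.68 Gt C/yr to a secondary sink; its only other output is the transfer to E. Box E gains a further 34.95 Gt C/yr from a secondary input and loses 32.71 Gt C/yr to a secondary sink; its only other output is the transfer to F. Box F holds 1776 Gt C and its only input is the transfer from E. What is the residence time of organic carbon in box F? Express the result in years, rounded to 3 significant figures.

Box A: F(A→B) = (24.06 + 39.28) − 12.69 = 50.650 Gt C/yr.
Box B: F(B→C) = (50.650 + 24.96) − 13.62 = 61.990 Gt C/yr.
Box C: F(C→D) = (61.990 + 11.96) − 14.65 = 59.300 Gt C/yr.
Box D: F(D→E) = (59.300 + 21.66) − 14.68 = 66.280 Gt C/yr.
Box E: F(E→F) = (66.280 + 34.95) − 32.71 = 68.520 Gt C/yr.
Box F throughput = its input = 68.520 Gt C/yr; τ = 1776 / 68.520 = 25.92 yr.

25.9 yr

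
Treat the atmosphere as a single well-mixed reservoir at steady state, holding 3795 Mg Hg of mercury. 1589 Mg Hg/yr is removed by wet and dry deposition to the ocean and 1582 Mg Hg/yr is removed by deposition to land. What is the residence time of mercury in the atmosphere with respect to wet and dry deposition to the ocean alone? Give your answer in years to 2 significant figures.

Residence time with respect to a single sink: τ = M / F_sink.
τ = 3795 / 1589 = 2.388 yr.

2.4 yr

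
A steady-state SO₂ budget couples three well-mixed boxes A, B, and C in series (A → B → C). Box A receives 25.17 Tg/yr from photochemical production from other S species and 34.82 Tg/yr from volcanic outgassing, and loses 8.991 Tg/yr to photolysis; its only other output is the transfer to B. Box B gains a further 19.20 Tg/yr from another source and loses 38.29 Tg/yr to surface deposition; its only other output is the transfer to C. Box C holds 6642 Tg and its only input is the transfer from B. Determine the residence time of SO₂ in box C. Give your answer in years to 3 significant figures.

208 yr

Box A: F(A→B) = (25.17 + 34.82) − 8.991 = 50.999 Tg/yr.
Box B: F(B→C) = (50.999 + 19.20) − 38.29 = 31.909 Tg/yr.
Box C throughput = its input = 31.909 Tg/yr; τ = 6642 / 31.909 = 208.2 yr.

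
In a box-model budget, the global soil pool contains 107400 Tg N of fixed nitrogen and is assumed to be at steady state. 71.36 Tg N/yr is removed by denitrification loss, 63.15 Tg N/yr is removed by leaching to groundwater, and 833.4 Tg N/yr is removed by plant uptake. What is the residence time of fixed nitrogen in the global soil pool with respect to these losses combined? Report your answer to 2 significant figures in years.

110 yr

Total removal = 71.36 + 63.15 + 833.4 = 967.91 Tg N/yr.
τ = M / ΣF_out = 107400 / 967.91 = 111.0 yr.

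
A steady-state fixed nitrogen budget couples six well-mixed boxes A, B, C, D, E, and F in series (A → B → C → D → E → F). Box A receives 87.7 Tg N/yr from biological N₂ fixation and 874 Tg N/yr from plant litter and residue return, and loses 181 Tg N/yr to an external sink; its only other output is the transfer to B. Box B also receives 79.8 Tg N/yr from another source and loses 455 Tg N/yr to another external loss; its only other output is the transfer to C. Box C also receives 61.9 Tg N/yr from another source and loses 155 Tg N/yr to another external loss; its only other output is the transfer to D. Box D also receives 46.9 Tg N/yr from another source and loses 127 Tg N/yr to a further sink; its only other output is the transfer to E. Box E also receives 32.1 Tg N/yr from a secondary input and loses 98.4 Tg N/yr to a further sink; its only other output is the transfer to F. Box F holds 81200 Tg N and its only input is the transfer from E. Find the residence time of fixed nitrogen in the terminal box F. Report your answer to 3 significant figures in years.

Box A: F(A→B) = (87.7 + 874) − 181 = 780.70 Tg N/yr.
Box B: F(B→C) = (780.70 + 79.8) − 455 = 405.50 Tg N/yr.
Box C: F(C→D) = (405.50 + 61.9) − 155 = 312.40 Tg N/yr.
Box D: F(D→E) = (312.40 + 46.9) − 127 = 232.30 Tg N/yr.
Box E: F(E→F) = (232.30 + 32.1) − 98.4 = 166.00 Tg N/yr.
Box F throughput = its input = 166.00 Tg N/yr; τ = 81200 / 166.00 = 489.2 yr.

489 yr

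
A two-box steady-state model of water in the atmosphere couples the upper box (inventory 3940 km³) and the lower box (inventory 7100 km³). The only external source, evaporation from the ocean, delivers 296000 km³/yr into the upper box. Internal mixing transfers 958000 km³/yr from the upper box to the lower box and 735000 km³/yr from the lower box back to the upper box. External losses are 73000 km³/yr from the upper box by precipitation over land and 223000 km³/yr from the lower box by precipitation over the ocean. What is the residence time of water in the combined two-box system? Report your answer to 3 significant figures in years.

For the system as a whole, the A↔B exchange is internal and contributes nothing to the throughput; only the external sinks remove mass.
M_total = 3940 + 7100 = 11040 km³.
ΣF_external_out = 73000 + 223000 = 296000 km³/yr.
τ = M_total / ΣF_ext = 11040 / 296000 = 0.03730 yr.

0.0373 yr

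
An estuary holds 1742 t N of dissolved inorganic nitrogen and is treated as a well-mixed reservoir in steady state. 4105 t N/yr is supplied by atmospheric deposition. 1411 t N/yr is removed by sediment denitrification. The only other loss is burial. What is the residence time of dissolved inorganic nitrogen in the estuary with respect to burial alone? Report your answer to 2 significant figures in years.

At steady state ΣF_in = ΣF_out.
ΣF_in = 4105.0 t N/yr.
Burial flux = ΣF_in − (1411) = 4105.0 − 1411 = 2694 t N/yr.
τ = M / F = 1742 / 2694 = 0.6466 yr.

0.65 yr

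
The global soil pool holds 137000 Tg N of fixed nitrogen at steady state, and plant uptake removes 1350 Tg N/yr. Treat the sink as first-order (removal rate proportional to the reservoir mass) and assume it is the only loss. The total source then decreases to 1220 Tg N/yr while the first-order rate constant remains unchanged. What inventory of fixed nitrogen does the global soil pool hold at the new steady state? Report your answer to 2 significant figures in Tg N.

Rate constant k = F/M = 1350 / 137000 = 0.009854 yr⁻¹.
At the new steady state, source = k·M_new ⇒ M_new = 1220 / 0.009854 = 123800 Tg N.
(Equivalently M_new = M × F_new/F_old = 137000 × 1220/1350.)

120000 Tg N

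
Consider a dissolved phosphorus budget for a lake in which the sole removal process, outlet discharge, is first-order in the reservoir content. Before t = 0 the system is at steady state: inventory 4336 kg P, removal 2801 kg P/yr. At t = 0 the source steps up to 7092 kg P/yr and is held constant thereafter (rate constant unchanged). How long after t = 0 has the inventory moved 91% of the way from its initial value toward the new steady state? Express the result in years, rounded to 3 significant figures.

3.73 yr

τ = M₀/F₀ = 4336/2801 = 1.548 yr.
The remaining gap fraction is e^(−t/τ); 91% covered ⇒ e^(−t/τ) = 0.0900.
t = −τ ln(0.0900) = 1.548 × 2.408 = 3.728 yr.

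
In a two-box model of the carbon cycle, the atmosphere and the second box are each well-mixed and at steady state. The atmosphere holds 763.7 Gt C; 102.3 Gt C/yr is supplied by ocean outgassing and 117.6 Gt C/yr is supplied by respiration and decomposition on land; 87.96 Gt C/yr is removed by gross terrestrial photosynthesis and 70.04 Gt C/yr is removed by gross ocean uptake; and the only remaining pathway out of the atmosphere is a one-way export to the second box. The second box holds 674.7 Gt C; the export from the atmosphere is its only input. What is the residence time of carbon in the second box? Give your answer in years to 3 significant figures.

Balance the atmosphere: ΣF_in = 102.3 + 117.6 = 219.90 Gt C/yr.
Export to the second box = ΣF_in − (87.96 + 70.04) = 61.900 Gt C/yr.
At steady state the output of the second box equals its input, 61.900 Gt C/yr.
τ = M / F = 674.7 / 61.900 = 10.90 yr.

10.9 yr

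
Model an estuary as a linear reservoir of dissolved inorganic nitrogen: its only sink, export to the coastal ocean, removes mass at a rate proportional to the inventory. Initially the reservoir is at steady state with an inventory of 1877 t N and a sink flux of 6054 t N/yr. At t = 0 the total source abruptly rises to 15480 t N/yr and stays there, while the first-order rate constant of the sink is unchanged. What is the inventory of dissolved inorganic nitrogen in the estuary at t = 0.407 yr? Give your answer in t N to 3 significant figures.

The sink rate constant is k = F₀/M₀ = 6054/1877 = 3.225 yr⁻¹.
Solving dM/dt = F₁ − kM with M(0) = M₀ gives M(t) = F₁/k + (M₀ − F₁/k)·e^(−kt).
F₁/k = 15480/3.225 = 4799.5 t N; kt = 3.225 × 0.407 = 1.313, e^(−kt) = 0.2691.
M(0.407) = 4799.5 + (1877 − 4799.5) × 0.2691 = 4799.5 − 786.4 = 4013.1 t N.

4010 t N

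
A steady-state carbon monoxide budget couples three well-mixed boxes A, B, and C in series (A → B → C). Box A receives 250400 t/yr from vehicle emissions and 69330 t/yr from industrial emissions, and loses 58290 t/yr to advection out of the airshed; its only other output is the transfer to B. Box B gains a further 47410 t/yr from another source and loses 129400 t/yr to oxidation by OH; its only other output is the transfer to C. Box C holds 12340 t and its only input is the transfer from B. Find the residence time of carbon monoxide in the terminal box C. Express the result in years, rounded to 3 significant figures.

Box A: F(A→B) = (250400 + 69330) − 58290 = 261440 t/yr.
Box B: F(B→C) = (261440 + 47410) − 129400 = 179450 t/yr.
Box C throughput = its input = 179450 t/yr; τ = 12340 / 179450 = 0.06877 yr.

0.0688 yr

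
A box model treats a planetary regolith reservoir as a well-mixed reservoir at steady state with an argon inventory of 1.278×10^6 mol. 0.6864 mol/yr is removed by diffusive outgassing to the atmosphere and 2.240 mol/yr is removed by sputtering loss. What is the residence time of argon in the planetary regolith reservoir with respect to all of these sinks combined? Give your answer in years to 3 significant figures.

Total removal flux = 0.6864 + 2.240 = 2.9264 mol/yr.
τ = M / ΣF_out = 1.278×10^6 / 2.9264 = 436700 yr.

437000 yr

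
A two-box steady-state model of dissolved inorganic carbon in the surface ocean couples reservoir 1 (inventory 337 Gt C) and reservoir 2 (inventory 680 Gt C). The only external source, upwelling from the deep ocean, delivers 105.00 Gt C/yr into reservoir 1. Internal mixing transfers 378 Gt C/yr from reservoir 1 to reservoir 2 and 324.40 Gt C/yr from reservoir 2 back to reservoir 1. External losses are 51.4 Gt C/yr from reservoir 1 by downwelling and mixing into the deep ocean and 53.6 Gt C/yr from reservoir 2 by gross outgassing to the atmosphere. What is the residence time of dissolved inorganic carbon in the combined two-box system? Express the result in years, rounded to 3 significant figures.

9.69 yr

For the system as a whole, the A↔B exchange is internal and contributes nothing to the throughput; only the external sinks remove mass.
M_total = 337 + 680 = 1017.0 Gt C.
ΣF_external_out = 51.4 + 53.6 = 105.00 Gt C/yr.
τ = M_total / ΣF_ext = 1017.0 / 105.00 = 9.686 yr.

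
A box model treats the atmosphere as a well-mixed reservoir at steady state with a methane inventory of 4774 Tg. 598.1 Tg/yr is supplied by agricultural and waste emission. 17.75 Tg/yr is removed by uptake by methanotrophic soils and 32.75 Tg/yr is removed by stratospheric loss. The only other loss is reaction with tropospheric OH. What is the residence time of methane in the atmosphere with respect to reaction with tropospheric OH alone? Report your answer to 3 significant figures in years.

At steady state ΣF_in = ΣF_out.
ΣF_in = 598.10 Tg/yr.
Reaction with tropospheric OH flux = ΣF_in − (17.75 + 32.75) = 598.10 − 50.50 = 547.6 Tg/yr.
τ = M / F = 4774 / 547.6 = 8.718 yr.

8.72 yr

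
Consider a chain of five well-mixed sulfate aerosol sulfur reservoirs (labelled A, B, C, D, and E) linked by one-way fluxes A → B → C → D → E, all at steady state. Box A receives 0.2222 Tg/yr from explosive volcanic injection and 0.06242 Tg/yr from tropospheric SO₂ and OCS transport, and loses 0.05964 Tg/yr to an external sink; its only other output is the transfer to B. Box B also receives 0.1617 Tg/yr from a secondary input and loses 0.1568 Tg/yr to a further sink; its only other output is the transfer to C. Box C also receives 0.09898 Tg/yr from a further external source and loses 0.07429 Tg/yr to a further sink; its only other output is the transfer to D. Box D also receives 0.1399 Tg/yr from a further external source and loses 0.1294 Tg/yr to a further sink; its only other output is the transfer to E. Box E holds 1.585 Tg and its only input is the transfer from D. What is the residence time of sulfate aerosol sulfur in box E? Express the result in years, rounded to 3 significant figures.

5.98 yr

Box A: F(A→B) = (0.2222 + 0.06242) − 0.05964 = 0.22498 Tg/yr.
Box B: F(B→C) = (0.22498 + 0.1617) − 0.1568 = 0.22988 Tg/yr.
Box C: F(C→D) = (0.22988 + 0.09898) − 0.07429 = 0.25457 Tg/yr.
Box D: F(D→E) = (0.25457 + 0.1399) − 0.1294 = 0.26507 Tg/yr.
Box E throughput = its input = 0.26507 Tg/yr; τ = 1.585 / 0.26507 = 5.980 yr.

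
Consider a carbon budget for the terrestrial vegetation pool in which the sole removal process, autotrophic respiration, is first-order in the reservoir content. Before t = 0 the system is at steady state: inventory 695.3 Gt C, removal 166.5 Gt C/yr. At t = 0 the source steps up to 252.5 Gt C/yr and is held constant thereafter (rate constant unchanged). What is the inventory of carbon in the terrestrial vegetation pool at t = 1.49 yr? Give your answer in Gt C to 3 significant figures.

803 Gt C

The sink rate constant is k = F₀/M₀ = 166.5/695.3 = 0.2395 yr⁻¹.
Solving dM/dt = F₁ − kM with M(0) = M₀ gives M(t) = F₁/k + (M₀ − F₁/k)·e^(−kt).
F₁/k = 252.5/0.2395 = 1054.4 Gt C; kt = 0.2395 × 1.49 = 0.3568, e^(−kt) = 0.6999.
M(1.49) = 1054.4 + (695.3 − 1054.4) × 0.6999 = 1054.4 − 251.4 = 803.07 Gt C.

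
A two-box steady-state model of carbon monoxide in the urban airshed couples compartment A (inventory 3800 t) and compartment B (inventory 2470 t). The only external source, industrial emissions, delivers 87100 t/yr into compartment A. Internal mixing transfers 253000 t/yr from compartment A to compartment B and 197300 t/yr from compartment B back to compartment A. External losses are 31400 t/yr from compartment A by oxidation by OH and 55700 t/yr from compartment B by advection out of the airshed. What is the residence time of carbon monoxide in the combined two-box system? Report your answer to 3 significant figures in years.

0.0720 yr

Treat the two boxes together as one reservoir: the mixing fluxes between them are internal recycling, so τ = ΣM / Σ(external losses).
M_total = 3800 + 2470 = 6270.0 t.
ΣF_external_out = 31400 + 55700 = 87100 t/yr.
τ = M_total / ΣF_ext = 6270.0 / 87100 = 0.07199 yr.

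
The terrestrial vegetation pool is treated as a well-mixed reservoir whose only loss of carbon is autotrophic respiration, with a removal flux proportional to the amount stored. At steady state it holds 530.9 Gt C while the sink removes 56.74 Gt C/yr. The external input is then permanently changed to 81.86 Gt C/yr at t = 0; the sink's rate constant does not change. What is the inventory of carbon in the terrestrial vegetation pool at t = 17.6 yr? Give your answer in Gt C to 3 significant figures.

τ = M₀/F₀ = 530.9/56.74 = 9.357 yr; rate constant k = 1/τ.
New steady state M_∞ = F₁/k = F₁·τ = 81.86 × 9.357 = 765.94 Gt C.
M(t) = M_∞ + (M₀ − M_∞)·e^(−t/τ); t/τ = 17.6/9.357 = 1.881, so e^(−t/τ) = 0.1524.
M(t) = 765.94 − 235.0 × 0.1524 = 730.11 Gt C.

730 Gt C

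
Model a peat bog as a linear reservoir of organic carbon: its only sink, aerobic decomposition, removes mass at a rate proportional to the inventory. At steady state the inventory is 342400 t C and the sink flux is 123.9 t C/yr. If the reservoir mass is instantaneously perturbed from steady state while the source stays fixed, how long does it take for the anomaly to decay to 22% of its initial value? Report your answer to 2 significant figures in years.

For a linear reservoir the anomaly decays as exp(−t/τ) with τ = M/F = 342400/123.9 = 2764 yr.
exp(−t/τ) = 0.22 ⇒ t = −τ ln(0.22) = 2764 × 1.514 = 4184 yr.

4200 yr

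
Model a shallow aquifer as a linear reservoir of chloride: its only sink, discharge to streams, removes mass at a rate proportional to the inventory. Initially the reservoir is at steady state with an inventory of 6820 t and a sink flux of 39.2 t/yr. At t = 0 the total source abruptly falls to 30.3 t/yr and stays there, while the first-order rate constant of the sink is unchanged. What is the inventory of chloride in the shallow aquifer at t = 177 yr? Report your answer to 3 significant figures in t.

5830 t

The sink rate constant is k = F₀/M₀ = 39.2/6820 = 0.005748 yr⁻¹.
Solving dM/dt = F₁ − kM with M(0) = M₀ gives M(t) = F₁/k + (M₀ − F₁/k)·e^(−kt).
F₁/k = 30.3/0.005748 = 5271.6 t; kt = 0.005748 × 177 = 1.017, e^(−kt) = 0.3615.
M(177) = 5271.6 + (6820 − 5271.6) × 0.3615 = 5271.6 + 559.8 = 5831.4 t.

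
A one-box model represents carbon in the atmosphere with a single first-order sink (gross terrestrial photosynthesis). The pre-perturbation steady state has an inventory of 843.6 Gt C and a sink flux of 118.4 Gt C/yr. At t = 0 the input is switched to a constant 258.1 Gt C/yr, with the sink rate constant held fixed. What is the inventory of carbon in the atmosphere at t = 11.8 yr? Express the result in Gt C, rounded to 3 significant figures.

1650 Gt C

The sink rate constant is k = F₀/M₀ = 118.4/843.6 = 0.1404 yr⁻¹.
Solving dM/dt = F₁ − kM with M(0) = M₀ gives M(t) = F₁/k + (M₀ − F₁/k)·e^(−kt).
F₁/k = 258.1/0.1404 = 1839.0 Gt C; kt = 0.1404 × 11.8 = 1.656, e^(−kt) = 0.1909.
M(11.8) = 1839.0 + (843.6 − 1839.0) × 0.1909 = 1839.0 − 190.0 = 1649.0 Gt C.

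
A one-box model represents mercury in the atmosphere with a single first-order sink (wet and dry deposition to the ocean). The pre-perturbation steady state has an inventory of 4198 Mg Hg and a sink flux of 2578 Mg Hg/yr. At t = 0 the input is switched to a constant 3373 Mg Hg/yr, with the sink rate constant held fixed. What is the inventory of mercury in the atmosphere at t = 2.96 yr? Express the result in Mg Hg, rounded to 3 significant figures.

The sink rate constant is k = F₀/M₀ = 2578/4198 = 0.6141 yr⁻¹.
Solving dM/dt = F₁ − kM with M(0) = M₀ gives M(t) = F₁/k + (M₀ − F₁/k)·e^(−kt).
F₁/k = 3373/0.6141 = 5492.6 Mg Hg; kt = 0.6141 × 2.96 = 1.818, e^(−kt) = 0.1624.
M(2.96) = 5492.6 + (4198 − 5492.6) × 0.1624 = 5492.6 − 210.2 = 5282.3 Mg Hg.

5280 Mg Hg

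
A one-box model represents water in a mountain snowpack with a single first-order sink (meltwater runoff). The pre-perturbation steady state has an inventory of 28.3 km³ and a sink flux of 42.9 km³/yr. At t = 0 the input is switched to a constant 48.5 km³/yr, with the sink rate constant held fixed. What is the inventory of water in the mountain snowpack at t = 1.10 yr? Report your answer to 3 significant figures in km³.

The sink rate constant is k = F₀/M₀ = 42.9/28.3 = 1.516 yr⁻¹.
Solving dM/dt = F₁ − kM with M(0) = M₀ gives M(t) = F₁/k + (M₀ − F₁/k)·e^(−kt).
F₁/k = 48.5/1.516 = 31.994 km³; kt = 1.516 × 1.10 = 1.667, e^(−kt) = 0.1887.
M(1.10) = 31.994 + (28.3 − 31.994) × 0.1887 = 31.994 − 0.6972 = 31.297 km³.

31.3 km³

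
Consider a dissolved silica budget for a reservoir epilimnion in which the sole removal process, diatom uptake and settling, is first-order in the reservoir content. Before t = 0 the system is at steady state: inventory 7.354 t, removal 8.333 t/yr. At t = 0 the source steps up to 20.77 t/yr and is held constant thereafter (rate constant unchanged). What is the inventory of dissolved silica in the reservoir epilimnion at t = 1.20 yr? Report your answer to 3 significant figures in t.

τ = M₀/F₀ = 7.354/8.333 = 0.8825 yr; rate constant k = 1/τ.
New steady state M_∞ = F₁/k = F₁·τ = 20.77 × 0.8825 = 18.330 t.
M(t) = M_∞ + (M₀ − M_∞)·e^(−t/τ); t/τ = 1.20/0.8825 = 1.360, so e^(−t/τ) = 0.2567.
M(t) = 18.330 − 10.98 × 0.2567 = 15.512 t.

15.5 t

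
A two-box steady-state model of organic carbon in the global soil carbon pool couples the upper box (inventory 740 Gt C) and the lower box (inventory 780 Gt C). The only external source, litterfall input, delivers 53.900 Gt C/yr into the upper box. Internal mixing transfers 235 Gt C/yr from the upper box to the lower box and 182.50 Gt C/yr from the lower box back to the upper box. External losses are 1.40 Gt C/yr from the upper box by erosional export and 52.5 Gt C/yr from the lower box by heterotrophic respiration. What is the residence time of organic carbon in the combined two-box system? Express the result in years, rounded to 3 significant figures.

28.2 yr

Treat the two boxes together as one reservoir: the mixing fluxes between them are internal recycling, so τ = ΣM / Σ(external losses).
M_total = 740 + 780 = 1520.0 Gt C.
ΣF_external_out = 1.40 + 52.5 = 53.900 Gt C/yr.
τ = M_total / ΣF_ext = 1520.0 / 53.900 = 28.20 yr.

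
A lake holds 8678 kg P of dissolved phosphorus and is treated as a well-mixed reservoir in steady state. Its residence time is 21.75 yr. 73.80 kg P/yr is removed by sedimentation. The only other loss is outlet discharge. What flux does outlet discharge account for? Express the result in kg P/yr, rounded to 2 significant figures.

Total removal F = M/τ = 8678 / 21.75 = 399.0 kg P/yr.
Outlet discharge = F − (73.80) = 399.0 − 73.80 = 325.2 kg P/yr.

330 kg P/yr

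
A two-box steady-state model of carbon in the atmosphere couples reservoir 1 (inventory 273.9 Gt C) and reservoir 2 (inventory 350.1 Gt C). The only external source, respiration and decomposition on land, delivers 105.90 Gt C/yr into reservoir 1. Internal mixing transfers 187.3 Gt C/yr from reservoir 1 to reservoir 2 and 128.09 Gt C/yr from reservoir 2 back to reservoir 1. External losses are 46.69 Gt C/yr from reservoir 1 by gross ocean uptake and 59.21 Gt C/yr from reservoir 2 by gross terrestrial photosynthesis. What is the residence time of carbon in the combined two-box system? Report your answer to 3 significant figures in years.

Treat the two boxes together as one reservoir: the mixing fluxes between them are internal recycling, so τ = ΣM / Σ(external losses).
M_total = 273.9 + 350.1 = 624.00 Gt C.
ΣF_external_out = 46.69 + 59.21 = 105.90 Gt C/yr.
τ = M_total / ΣF_ext = 624.00 / 105.90 = 5.892 yr.

5.89 yr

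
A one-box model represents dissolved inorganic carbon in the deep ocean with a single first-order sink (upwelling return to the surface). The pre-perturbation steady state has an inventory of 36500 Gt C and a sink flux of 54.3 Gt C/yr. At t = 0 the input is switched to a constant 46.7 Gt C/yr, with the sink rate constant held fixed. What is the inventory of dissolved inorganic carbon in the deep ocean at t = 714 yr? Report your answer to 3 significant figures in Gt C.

33200 Gt C

τ = M₀/F₀ = 36500/54.3 = 672.2 yr; rate constant k = 1/τ.
New steady state M_∞ = F₁/k = F₁·τ = 46.7 × 672.2 = 31391 Gt C.
M(t) = M_∞ + (M₀ − M_∞)·e^(−t/τ); t/τ = 714/672.2 = 1.062, so e^(−t/τ) = 0.3457.
M(t) = 31391 + 5109 × 0.3457 = 33157 Gt C.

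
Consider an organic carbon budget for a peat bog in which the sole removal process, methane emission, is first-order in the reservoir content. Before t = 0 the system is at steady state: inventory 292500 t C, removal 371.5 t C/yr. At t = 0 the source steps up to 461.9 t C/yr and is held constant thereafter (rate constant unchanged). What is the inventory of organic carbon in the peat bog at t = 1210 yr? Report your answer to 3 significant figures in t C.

τ = M₀/F₀ = 292500/371.5 = 787.3 yr; rate constant k = 1/τ.
New steady state M_∞ = F₁/k = F₁·τ = 461.9 × 787.3 = 363680 t C.
M(t) = M_∞ + (M₀ − M_∞)·e^(−t/τ); t/τ = 1210/787.3 = 1.537, so e^(−t/τ) = 0.2151.
M(t) = 363680 − 71180 × 0.2151 = 348370 t C.

348000 t C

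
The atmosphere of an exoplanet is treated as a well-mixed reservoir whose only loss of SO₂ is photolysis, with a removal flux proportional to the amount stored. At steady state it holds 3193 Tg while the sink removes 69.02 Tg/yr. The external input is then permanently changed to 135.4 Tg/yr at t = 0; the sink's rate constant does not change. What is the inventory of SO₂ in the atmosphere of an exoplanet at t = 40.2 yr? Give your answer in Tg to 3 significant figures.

4980 Tg

Residence time τ = M₀/F₀ = 46.26 yr. The eventual steady state is M_∞ = M₀·(F₁/F₀) = 3193 × 135.4/69.02 = 6263.9 Tg.
The anomaly ΔM(t) = M(t) − M_∞ decays as ΔM₀·e^(−t/τ) with ΔM₀ = 3193 − 6263.9 = −3071 Tg.
At t = 40.2 yr, e^(−t/τ) = e^(−0.8690) = 0.4194, so ΔM = −1288 Tg and M = 6263.9 − 1288 = 4976.0 Tg.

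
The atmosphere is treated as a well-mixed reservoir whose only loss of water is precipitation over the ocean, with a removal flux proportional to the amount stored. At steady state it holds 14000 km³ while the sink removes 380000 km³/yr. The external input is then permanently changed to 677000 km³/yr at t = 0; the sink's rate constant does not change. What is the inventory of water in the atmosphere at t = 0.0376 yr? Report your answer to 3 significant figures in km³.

21000 km³

τ = M₀/F₀ = 14000/380000 = 0.03684 yr; rate constant k = 1/τ.
New steady state M_∞ = F₁/k = F₁·τ = 677000 × 0.03684 = 24942 km³.
M(t) = M_∞ + (M₀ − M_∞)·e^(−t/τ); t/τ = 0.0376/0.03684 = 1.021, so e^(−t/τ) = 0.3604.
M(t) = 24942 − 10940 × 0.3604 = 20999 km³.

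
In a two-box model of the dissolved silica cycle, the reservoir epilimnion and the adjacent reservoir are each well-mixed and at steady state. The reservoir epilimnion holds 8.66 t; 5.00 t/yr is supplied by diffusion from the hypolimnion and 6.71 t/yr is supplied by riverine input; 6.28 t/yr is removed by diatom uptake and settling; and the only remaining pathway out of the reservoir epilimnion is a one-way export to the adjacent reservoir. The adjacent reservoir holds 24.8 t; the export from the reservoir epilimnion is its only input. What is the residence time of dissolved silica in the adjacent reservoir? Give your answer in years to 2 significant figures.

4.6 yr

Balance the reservoir epilimnion: ΣF_in = 5.00 + 6.71 = 11.710 t/yr.
Export to the adjacent reservoir = ΣF_in − (6.28) = 5.4300 t/yr.
At steady state the output of the adjacent reservoir equals its input, 5.4300 t/yr.
τ = M / F = 24.8 / 5.4300 = 4.567 yr.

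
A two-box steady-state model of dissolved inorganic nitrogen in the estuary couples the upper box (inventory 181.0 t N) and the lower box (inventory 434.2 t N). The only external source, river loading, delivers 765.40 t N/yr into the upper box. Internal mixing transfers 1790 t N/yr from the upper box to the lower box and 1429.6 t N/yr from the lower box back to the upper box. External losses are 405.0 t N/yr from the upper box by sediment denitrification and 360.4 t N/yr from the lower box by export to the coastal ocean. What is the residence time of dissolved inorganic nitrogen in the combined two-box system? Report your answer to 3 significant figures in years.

Treat the two boxes together as one reservoir: the mixing fluxes between them are internal recycling, so τ = ΣM / Σ(external losses).
M_total = 181.0 + 434.2 = 615.20 t N.
ΣF_external_out = 405.0 + 360.4 = 765.40 t N/yr.
τ = M_total / ΣF_ext = 615.20 / 765.40 = 0.8038 yr.

0.804 yr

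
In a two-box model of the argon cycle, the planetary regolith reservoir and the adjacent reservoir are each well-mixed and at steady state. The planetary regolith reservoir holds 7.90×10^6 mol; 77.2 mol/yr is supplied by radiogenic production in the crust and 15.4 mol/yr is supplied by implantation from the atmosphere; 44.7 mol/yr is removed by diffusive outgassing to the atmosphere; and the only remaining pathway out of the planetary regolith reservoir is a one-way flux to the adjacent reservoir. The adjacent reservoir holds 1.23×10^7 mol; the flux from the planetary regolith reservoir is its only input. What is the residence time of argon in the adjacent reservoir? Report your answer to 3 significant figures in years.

257000 yr

Balance the planetary regolith reservoir: ΣF_in = 77.2 + 15.4 = 92.600 mol/yr.
Flux to the adjacent reservoir = ΣF_in − (44.7) = 47.900 mol/yr.
At steady state the output of the adjacent reservoir equals its input, 47.900 mol/yr.
τ = M / F = 1.23×10^7 / 47.900 = 256800 yr.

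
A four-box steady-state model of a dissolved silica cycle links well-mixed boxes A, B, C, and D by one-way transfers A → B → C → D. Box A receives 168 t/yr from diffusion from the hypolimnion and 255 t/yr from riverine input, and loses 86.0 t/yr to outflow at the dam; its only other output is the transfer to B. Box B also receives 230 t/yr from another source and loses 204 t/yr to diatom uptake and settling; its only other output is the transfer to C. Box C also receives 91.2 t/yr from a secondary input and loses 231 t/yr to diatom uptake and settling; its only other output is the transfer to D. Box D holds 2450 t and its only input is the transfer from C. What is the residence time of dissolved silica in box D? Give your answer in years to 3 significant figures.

Box A: F(A→B) = (168 + 255) − 86.0 = 337.00 t/yr.
Box B: F(B→C) = (337.00 + 230) − 204 = 363.00 t/yr.
Box C: F(C→D) = (363.00 + 91.2) − 231 = 223.20 t/yr.
Box D throughput = its input = 223.20 t/yr; τ = 2450 / 223.20 = 10.98 yr.

11.0 yr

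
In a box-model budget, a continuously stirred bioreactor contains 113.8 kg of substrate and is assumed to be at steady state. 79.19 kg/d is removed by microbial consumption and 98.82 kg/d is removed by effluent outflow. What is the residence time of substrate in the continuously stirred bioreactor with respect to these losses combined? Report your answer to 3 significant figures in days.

0.639 d

Total removal = 79.19 + 98.82 = 178.01 kg/d.
τ = M / ΣF_out = 113.8 / 178.01 = 0.6393 d.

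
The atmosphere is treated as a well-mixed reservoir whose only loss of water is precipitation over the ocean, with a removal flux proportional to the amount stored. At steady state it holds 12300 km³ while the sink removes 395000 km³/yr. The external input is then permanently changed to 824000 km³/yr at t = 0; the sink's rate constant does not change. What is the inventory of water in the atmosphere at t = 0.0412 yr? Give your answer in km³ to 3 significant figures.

Residence time τ = M₀/F₀ = 0.03114 yr. The eventual steady state is M_∞ = M₀·(F₁/F₀) = 12300 × 824000/395000 = 25659 km³.
The anomaly ΔM(t) = M(t) − M_∞ decays as ΔM₀·e^(−t/τ) with ΔM₀ = 12300 − 25659 = −13360 km³.
At t = 0.0412 yr, e^(−t/τ) = e^(−1.323) = 0.2663, so ΔM = −3558 km³ and M = 25659 − 3558 = 22101 km³.

22100 km³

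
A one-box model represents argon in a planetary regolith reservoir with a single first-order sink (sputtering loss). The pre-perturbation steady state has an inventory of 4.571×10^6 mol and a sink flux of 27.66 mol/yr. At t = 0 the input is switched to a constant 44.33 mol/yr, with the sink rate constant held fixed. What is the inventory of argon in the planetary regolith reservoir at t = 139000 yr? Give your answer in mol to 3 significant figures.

6.14×10^6 mol

Residence time τ = M₀/F₀ = 165300 yr. The eventual steady state is M_∞ = M₀·(F₁/F₀) = 4.571×10^6 × 44.33/27.66 = 7.3258×10^6 mol.
The anomaly ΔM(t) = M(t) − M_∞ decays as ΔM₀·e^(−t/τ) with ΔM₀ = 4.571×10^6 − 7.3258×10^6 = −2.755×10^6 mol.
At t = 139000 yr, e^(−t/τ) = e^(−0.8411) = 0.4312, so ΔM = −1.188×10^6 mol and M = 7.3258×10^6 − 1.188×10^6 = 6.1379×10^6 mol.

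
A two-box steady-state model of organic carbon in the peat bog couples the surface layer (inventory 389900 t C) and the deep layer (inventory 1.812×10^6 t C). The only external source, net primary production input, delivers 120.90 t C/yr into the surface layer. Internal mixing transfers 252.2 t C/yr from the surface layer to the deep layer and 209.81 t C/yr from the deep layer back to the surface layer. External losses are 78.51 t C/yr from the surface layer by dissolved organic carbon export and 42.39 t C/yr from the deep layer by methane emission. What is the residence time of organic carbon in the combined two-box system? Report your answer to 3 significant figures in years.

18200 yr

Treat the two boxes together as one reservoir: the mixing fluxes between them are internal recycling, so τ = ΣM / Σ(external losses).
M_total = 389900 + 1.812×10^6 = 2.2019×10^6 t C.
ΣF_external_out = 78.51 + 42.39 = 120.90 t C/yr.
τ = M_total / ΣF_ext = 2.2019×10^6 / 120.90 = 18210 yr.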